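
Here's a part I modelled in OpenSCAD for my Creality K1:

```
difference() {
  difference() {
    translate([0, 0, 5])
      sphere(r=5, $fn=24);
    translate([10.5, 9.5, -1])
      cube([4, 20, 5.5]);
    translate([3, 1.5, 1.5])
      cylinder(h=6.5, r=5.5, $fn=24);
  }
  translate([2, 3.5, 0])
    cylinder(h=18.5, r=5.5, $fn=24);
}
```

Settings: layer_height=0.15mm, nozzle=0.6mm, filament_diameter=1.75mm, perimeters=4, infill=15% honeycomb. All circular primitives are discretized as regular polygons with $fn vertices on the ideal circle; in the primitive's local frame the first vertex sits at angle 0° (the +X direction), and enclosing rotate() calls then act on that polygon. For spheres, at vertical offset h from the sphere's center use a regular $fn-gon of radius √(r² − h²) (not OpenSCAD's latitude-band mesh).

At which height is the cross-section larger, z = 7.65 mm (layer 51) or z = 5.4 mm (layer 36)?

Layer 51 (z = 7.65): the r=5 sphere contributes a regular 24-gon of circumradius √(5²−2.65²) = 4.240 (area = (24/2)·4.240²·sin(360°/24) = 55.84 mm²); the cube at (10.5, 9.5) does not reach this height (z outside [-1, 4.5]); the r=5.5 cylinder at (3, 1.5) gives a regular 24-gon of circumradius 5.5 (constant along its height) (area = (24/2)·5.500²·sin(360°/24) = 93.95 mm²); Taking the first minus the rest: starting from the r=5 sphere (55.84 mm²), the r=5.5 cylinder at (3, 1.5) partially overlaps it — only the 40.65 mm² overlap (of its 93.95 mm²) is removed, clipping the outline — area = 15.19 mm²; the r=5.5 cylinder at (2, 3.5) contributes a regular 24-gon of circumradius 5.5 (area = (24/2)·5.500²·sin(360°/24) = 93.95 mm²); Taking the first minus the rest: starting from the result so far (15.19 mm²), the r=5.5 cylinder at (2, 3.5) partially overlaps it — only the 1.99 mm² overlap (of its 93.95 mm²) is removed, clipping the outline — area = 13.20 mm². So its area = 13.20 mm². Layer 36 (z = 5.4): the r=5 sphere contributes a regular 24-gon of circumradius √(5²−0.4²) = 4.984 (area = (24/2)·4.984²·sin(360°/24) = 77.15 mm²); the cube at (10.5, 9.5) is not intersected at this z (z outside [-1, 4.5]); the r=5.5 cylinder at (3, 1.5) gives a regular 24-gon of circumradius 5.5 (constant along its height) (area = (24/2)·5.500²·sin(360°/24) = 93.95 mm²); After the difference (first − rest): starting from the r=5 sphere (77.15 mm²), the r=5.5 cylinder at (3, 1.5) partially overlaps it — only the 50.77 mm² overlap (of its 93.95 mm²) is removed, clipping the outline — area = 26.38 mm²; the r=5.5 cylinder at (2, 3.5) gives a regular 24-gon of circumradius 5.5 (constant along its height) (area = (24/2)·5.500²·sin(360°/24) = 93.95 mm²); Subtracting the remaining from the first: starting from that combined region (26.38 mm²), the r=5.5 cylinder at (2, 3.5) partially overlaps it — only the 3.55 mm² overlap (of its 93.95 mm²) is removed, clipping the outline — area = 22.83 mm². So its area = 22.83 mm². Layer 36 is larger (22.83 vs 13.20 mm²).

layer 36 (z = 5.4 mm)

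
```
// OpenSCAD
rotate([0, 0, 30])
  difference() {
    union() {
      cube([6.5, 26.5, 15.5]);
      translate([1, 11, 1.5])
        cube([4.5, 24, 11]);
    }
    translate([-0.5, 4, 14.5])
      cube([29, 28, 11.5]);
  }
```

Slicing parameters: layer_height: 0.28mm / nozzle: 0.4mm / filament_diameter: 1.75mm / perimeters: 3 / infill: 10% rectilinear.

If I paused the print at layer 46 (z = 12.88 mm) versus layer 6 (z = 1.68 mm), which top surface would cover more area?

layer 6 (z = 1.68 mm)

Layer 46 (z = 12.88): the 6.5×26.5 cube contributes its full rectangle (area 172.25 mm²); the cube at (1, 11) does not reach this height (z outside [1.5, 12.5]); Taking the union: only the 6.5×26.5 cube is present, so the union is just that shape — area = 172.25 mm²; the cube at (-0.5, 4) is not intersected at this z (z outside [14.5, 26]); Taking the first minus the rest: none of the subtracted shapes is present at this height, so that combined region is unchanged — area = 172.25 mm²; (whole slice rotated 30° about Z — lengths, areas and connectivity unchanged). So its area = 172.25 mm². Layer 6 (z = 1.68): the cube is present — its section is the full 6.5×26.5 rectangle (area 172.25 mm²); the cube at (1, 11) (footprint 4.5×24) is included at this height (area 108.00 mm²); Merging all regions: the regions partially overlap — summed areas 280.25 mm² minus the doubly-counted overlap 69.75 mm² gives 210.50 mm² — area = 210.50 mm²; the cube at (-0.5, 4) is not intersected at this z (z outside [14.5, 26]); Taking the first minus the rest: none of the subtracted shapes is present at this height, so the result so far is unchanged — area = 210.50 mm²; (whole slice rotated 30° about Z — lengths, areas and connectivity unchanged). So its area = 210.50 mm². Layer 6 is larger (210.50 vs 172.25 mm²).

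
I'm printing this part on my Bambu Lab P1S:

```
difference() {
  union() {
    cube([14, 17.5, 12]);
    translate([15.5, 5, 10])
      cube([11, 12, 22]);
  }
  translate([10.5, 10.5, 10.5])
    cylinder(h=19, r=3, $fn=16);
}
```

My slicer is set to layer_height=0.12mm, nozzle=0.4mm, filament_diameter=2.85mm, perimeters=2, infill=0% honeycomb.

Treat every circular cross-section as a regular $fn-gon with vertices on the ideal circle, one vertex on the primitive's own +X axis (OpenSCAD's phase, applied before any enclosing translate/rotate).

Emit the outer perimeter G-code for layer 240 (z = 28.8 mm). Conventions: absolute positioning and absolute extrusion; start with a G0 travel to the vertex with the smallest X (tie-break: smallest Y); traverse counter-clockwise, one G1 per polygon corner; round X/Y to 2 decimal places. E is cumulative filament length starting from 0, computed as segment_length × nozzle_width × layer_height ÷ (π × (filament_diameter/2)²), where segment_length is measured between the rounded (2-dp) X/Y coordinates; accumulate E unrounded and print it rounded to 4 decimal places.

At z = 28.8 mm: the cube is absent (z outside [0, 12]); the 11×12 cube at (15.5, 5) contributes its full rectangle; Combining (union): only the 11×12 cube at (15.5, 5) is present, so the union is just that shape — 1 connected region; the r=3 cylinder at (10.5, 10.5) gives a regular 16-gon of circumradius 3 (constant along its height); After the difference (first − rest): starting from that combined region, the r=3 cylinder at (10.5, 10.5) misses the remaining region (no effect) — 1 connected region. The outline is a single polygon with 4 vertices. Extrusion per mm of travel: 0.4 × 0.12 / (π × 1.425²) = 0.007524. Accumulating E over each segment gives final E = 0.3461.

G0 X15.50 Y5.00 Z28.80
G1 X26.50 Y5.00 E0.0828
G1 X26.50 Y17.00 E0.1731
G1 X15.50 Y17.00 E0.2558
G1 X15.50 Y5.00 E0.3461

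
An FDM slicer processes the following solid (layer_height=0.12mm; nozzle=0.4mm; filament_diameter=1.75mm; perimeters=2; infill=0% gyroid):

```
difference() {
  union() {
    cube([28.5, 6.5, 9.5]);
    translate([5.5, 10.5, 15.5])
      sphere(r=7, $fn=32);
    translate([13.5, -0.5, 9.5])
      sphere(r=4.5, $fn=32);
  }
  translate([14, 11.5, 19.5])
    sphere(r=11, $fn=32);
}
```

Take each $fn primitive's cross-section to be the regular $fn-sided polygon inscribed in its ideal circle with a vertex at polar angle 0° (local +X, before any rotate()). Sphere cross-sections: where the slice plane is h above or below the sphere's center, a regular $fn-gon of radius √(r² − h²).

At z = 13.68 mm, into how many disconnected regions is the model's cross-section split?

2

At z = 13.68 mm: the cube does not reach this height (z outside [0, 9.5]); the r=7 sphere at (5.5, 10.5) contributes a regular 32-gon of circumradius √(7²−1.82²) = 6.759; the r=4.5 sphere at (13.5, -0.5) contributes a regular 32-gon of circumradius √(4.5²−4.18²) = 1.667; Taking the union: the 2 present regions are separate (no shared area or edge), so areas and boundary lengths simply add and each stays a separate island — 2 connected regions; the sphere at (14, 11.5): section is a regular 32-gon, circumradius = √(r²−h²) = √(11²−5.82²) = 9.334; After the difference (first − rest): starting from that combined region, the r=11 sphere at (14, 11.5) partially overlaps it — only the 69.72 mm² overlap (of its 271.96 mm²) is removed, clipping the outline — 2 connected regions. The result has 2 disconnected regions.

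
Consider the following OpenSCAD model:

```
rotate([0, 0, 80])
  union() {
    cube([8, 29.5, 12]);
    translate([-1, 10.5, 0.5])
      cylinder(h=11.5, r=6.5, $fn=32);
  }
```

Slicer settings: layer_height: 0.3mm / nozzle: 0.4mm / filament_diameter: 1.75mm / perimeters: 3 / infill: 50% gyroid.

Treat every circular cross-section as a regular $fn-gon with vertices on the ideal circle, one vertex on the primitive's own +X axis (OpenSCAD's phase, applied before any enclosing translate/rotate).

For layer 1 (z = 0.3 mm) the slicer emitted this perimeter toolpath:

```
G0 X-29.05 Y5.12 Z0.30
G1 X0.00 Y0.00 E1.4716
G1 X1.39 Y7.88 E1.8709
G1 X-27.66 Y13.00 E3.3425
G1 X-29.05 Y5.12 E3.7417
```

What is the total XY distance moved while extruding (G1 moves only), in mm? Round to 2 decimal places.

Sum the Euclidean lengths of each G1 segment: total = 75.00 mm.

75.00 mm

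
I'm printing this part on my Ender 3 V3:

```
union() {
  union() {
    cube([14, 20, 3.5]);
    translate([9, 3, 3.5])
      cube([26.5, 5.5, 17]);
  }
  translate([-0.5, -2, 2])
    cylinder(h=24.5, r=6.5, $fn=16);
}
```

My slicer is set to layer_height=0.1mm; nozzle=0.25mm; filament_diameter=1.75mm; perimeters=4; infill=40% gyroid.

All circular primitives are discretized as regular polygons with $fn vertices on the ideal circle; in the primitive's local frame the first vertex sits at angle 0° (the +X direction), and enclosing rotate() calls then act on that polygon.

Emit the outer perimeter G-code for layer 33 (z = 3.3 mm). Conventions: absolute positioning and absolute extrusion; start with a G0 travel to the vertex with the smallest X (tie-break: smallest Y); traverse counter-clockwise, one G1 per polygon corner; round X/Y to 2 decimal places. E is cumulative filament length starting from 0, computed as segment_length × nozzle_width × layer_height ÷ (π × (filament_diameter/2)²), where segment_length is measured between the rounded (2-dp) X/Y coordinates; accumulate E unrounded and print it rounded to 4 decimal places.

G0 X-7.00 Y-2.00 Z3.30
G1 X-6.51 Y-4.49 E0.0264
G1 X-5.10 Y-6.60 E0.0528
G1 X-2.99 Y-8.01 E0.0791
G1 X-0.50 Y-8.50 E0.1055
G1 X1.99 Y-8.01 E0.1319
G1 X4.10 Y-6.60 E0.1583
G1 X5.51 Y-4.49 E0.1846
G1 X6.00 Y-2.00 E0.2110
G1 X5.60 Y0.00 E0.2322
G1 X14.00 Y0.00 E0.3195
G1 X14.00 Y20.00 E0.5274
G1 X0.00 Y20.00 E0.6729
G1 X0.00 Y4.40 E0.8351
G1 X-0.50 Y4.50 E0.8404
G1 X-2.99 Y4.01 E0.8667
G1 X-5.10 Y2.60 E0.8931
G1 X-6.51 Y0.49 E0.9195
G1 X-7.00 Y-2.00 E0.9459

At z = 3.3 mm: the cube (footprint 14×20) is included at this height; the cube at (9, 3) is not intersected at this z (z outside [3.5, 20.5]); Combining (union): only the 14×20 cube is present, so the union is just that shape — 1 connected region; the r=6.5 cylinder at (-0.5, -2) gives a regular 16-gon of circumradius 6.5 (constant along its height); Combining (union): the regions partially overlap (shared area 17.51 mm²), so overlapping operands fuse into one piece — 1 connected region. The outline is a single polygon with 18 vertices. Extrusion per mm of travel: 0.25 × 0.1 / (π × 0.875²) = 0.010394. Accumulating E over each segment gives final E = 0.9459.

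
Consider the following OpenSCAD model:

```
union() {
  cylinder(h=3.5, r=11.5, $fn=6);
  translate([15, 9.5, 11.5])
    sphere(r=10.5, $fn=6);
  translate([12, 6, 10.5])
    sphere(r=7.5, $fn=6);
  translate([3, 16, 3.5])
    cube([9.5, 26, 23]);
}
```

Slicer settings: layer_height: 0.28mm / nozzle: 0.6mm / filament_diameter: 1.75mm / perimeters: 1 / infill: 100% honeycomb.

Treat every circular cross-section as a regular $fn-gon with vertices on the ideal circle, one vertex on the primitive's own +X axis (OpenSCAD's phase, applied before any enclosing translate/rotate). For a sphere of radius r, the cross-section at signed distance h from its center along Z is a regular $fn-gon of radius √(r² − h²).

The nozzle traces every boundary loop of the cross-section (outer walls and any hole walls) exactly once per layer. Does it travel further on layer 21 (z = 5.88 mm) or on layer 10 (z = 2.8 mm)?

layer 21 (z = 5.88 mm)

Layer 21 (z = 5.88): the cylinder does not reach this height (z outside [0, 3.5]); the r=10.5 sphere at (15, 9.5) contributes a regular 6-gon of circumradius √(10.5²−5.62²) = 8.869 (perimeter = 2·6·8.869·sin(180°/6) = 53.22 mm); the r=7.5 sphere at (12, 6) slices to a regular 6-gon of circumradius 5.908 (√(r²−h²) with h=4.62 from center) (perimeter = 2·6·5.908·sin(180°/6) = 35.45 mm); the 9.5×26 cube at (3, 16) contributes its full rectangle (perimeter 71.00 mm); Taking the union: the regions partially overlap (shared area 76.90 mm²), so the edge portions inside another operand are dropped and the merged outline is re-measured after clipping — boundary = 120.26 mm. So its perimeter = 120.26 mm. Layer 10 (z = 2.8): the r=11.5 cylinder gives a regular 6-gon of circumradius 11.5 (constant along its height) (perimeter = 2·6·11.500·sin(180°/6) = 69.00 mm); the r=10.5 sphere at (15, 9.5) contributes a regular 6-gon of circumradius √(10.5²−8.7²) = 5.879 (perimeter = 2·6·5.879·sin(180°/6) = 35.27 mm); the sphere at (12, 6) is not intersected at this z (|z−center|=7.700 > r=7.5); the cube at (3, 16) is not intersected at this z (z outside [3.5, 26.5]); Combining (union): the 2 present regions are separate (no shared area or edge), so areas and boundary lengths simply add and each stays a separate island — boundary = 104.27 mm. So its perimeter = 104.27 mm. Layer 21 is larger (120.26 vs 104.27 mm).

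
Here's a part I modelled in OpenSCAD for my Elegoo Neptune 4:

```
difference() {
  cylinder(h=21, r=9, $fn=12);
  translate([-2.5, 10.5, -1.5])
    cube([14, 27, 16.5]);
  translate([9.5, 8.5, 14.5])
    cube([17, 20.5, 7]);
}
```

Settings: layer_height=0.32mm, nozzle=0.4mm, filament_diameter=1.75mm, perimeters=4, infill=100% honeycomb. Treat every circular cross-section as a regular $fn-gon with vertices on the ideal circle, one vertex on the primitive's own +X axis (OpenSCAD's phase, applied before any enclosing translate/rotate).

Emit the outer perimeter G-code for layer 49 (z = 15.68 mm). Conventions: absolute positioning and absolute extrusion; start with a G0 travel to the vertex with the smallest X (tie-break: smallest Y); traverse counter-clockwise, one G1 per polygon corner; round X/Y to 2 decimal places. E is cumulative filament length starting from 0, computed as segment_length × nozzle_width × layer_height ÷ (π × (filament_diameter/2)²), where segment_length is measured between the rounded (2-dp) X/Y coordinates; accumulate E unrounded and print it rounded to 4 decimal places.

G0 X-9.00 Y0.00 Z15.68
G1 X-7.79 Y-4.50 E0.2480
G1 X-4.50 Y-7.79 E0.4956
G1 X0.00 Y-9.00 E0.7436
G1 X4.50 Y-7.79 E0.9915
G1 X7.79 Y-4.50 E1.2391
G1 X9.00 Y0.00 E1.4871
G1 X7.79 Y4.50 E1.7351
G1 X4.50 Y7.79 E1.9827
G1 X0.00 Y9.00 E2.2307
G1 X-4.50 Y7.79 E2.4787
G1 X-7.79 Y4.50 E2.7263
G1 X-9.00 Y0.00 E2.9742

At z = 15.68 mm: the r=9 cylinder gives a regular 12-gon of circumradius 9 (constant along its height); the cube at (-2.5, 10.5) does not reach this height (z outside [-1.5, 15]); the cube at (9.5, 8.5) is present — its section is the full 17×20.5 rectangle; Taking the first minus the rest: starting from the r=9 cylinder, the 17×20.5 cube at (9.5, 8.5) misses the remaining region (no effect) — 1 connected region. The outline is a single polygon with 12 vertices. Extrusion per mm of travel: 0.4 × 0.32 / (π × 0.875²) = 0.053216. Accumulating E over each segment gives final E = 2.9742.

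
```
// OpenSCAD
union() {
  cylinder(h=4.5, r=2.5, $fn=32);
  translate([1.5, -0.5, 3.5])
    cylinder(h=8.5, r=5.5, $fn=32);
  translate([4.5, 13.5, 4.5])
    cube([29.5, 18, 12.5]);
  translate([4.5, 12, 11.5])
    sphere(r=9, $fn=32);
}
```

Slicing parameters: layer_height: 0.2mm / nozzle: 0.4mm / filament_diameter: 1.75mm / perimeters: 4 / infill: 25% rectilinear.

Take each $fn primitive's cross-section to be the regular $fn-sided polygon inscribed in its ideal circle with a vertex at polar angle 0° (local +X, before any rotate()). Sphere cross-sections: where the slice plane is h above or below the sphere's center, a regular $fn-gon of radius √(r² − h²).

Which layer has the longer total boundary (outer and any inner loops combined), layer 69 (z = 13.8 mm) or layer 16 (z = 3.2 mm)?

Layer 69 (z = 13.8): the cylinder does not reach this height (z outside [0, 4.5]); the cylinder at (1.5, -0.5) does not reach this height (z outside [3.5, 12]); the 29.5×18 cube at (4.5, 13.5) contributes its full rectangle (perimeter 95.00 mm); the r=9 sphere at (4.5, 12) contributes a regular 32-gon of circumradius √(9²−2.3²) = 8.701 (perimeter = 2·32·8.701·sin(180°/32) = 54.58 mm); Merging all regions: the regions partially overlap (shared area 46.14 mm²), so the edge portions inside another operand are dropped and the merged outline is re-measured after clipping — boundary = 121.69 mm. So its perimeter = 121.69 mm. Layer 16 (z = 3.2): the r=2.5 cylinder gives a regular 32-gon of circumradius 2.5 (constant along its height) (perimeter = 2·32·2.500·sin(180°/32) = 15.68 mm); the cylinder at (1.5, -0.5) is absent (z outside [3.5, 12]); the cube at (4.5, 13.5) is absent (z outside [4.5, 17]); the sphere at (4.5, 12): section is a regular 32-gon, circumradius = √(r²−h²) = √(9²−8.3²) = 3.480 (perimeter = 2·32·3.480·sin(180°/32) = 21.83 mm); Merging all regions: the 2 present regions are separate (no shared area or edge), so areas and boundary lengths simply add and each stays a separate island — boundary = 37.51 mm. So its perimeter = 37.51 mm. Layer 69 is larger (121.69 vs 37.51 mm).

layer 69 (z = 13.8 mm)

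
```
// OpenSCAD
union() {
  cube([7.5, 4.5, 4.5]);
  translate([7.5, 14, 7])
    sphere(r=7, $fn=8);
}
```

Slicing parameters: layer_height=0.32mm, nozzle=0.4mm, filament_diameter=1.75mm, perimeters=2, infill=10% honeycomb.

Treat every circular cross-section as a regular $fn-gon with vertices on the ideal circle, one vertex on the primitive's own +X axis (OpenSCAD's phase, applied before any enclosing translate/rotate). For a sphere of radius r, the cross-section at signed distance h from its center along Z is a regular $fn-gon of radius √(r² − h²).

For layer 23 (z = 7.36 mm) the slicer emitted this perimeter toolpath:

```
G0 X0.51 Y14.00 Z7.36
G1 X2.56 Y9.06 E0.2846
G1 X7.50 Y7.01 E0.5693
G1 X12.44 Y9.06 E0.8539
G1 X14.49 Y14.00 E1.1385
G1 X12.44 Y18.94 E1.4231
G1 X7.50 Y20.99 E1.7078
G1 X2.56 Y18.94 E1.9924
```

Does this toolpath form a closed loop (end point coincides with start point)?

Start point (G0): (0.51, 14.00). End point (last G1): the path does not return to the start — open.

no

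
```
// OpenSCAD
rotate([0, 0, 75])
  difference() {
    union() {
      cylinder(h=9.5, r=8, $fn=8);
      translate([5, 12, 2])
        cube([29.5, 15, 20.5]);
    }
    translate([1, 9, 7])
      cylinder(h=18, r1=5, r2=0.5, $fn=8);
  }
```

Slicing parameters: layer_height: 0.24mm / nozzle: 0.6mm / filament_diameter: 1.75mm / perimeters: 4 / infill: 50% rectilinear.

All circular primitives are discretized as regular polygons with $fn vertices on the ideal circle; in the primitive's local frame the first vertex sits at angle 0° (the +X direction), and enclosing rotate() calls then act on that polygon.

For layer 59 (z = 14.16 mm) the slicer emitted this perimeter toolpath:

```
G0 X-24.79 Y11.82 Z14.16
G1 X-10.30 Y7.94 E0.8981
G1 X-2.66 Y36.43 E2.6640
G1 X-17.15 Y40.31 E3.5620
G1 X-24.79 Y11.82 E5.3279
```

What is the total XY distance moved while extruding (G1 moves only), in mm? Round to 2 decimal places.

Sum the Euclidean lengths of each G1 segment: total = 88.99 mm.

88.99 mm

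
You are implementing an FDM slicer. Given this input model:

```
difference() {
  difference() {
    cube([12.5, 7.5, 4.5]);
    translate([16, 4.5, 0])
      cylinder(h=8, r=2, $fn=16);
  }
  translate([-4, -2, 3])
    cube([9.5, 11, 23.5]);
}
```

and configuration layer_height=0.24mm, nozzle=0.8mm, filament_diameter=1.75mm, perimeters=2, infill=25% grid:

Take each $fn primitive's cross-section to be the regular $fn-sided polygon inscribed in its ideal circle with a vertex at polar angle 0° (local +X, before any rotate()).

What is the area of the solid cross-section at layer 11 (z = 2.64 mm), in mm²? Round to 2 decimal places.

93.75 mm²

At z = 2.64 mm: the cube is present — its section is the full 12.5×7.5 rectangle (area 93.75 mm²); the r=2 cylinder at (16, 4.5) contributes a regular 16-gon of circumradius 2 (area = (16/2)·2.000²·sin(360°/16) = 12.25 mm²); Taking the first minus the rest: starting from the 12.5×7.5 cube (93.75 mm²), the r=2 cylinder at (16, 4.5) misses the remaining region (no effect) — area = 93.75 mm²; the cube at (-4, -2) is not intersected at this z (z outside [3, 26.5]); After the difference (first − rest): none of the subtracted shapes is present at this height, so the result so far is unchanged — area = 93.75 mm². Overall, the cross-section is a single solid region. Net area = 93.75 mm².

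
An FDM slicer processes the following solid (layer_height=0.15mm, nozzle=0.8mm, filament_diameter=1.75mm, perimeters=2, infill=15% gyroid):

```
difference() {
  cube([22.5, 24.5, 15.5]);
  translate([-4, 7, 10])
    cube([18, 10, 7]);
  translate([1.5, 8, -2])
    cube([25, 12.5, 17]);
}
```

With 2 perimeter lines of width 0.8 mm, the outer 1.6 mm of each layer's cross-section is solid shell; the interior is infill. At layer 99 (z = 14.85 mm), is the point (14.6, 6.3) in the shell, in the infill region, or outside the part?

At z = 14.85 mm: the cube (footprint 22.5×24.5) is included at this height; the 18×10 cube at (-4, 7) contributes its full rectangle; the cube at (1.5, 8) is present — its section is the full 25×12.5 rectangle; Subtracting the remaining from the first: starting from the 22.5×24.5 cube, the 18×10 cube at (-4, 7) partially overlaps it — only the 140.00 mm² overlap (of its 180.00 mm²) is removed, clipping the outline; the 25×12.5 cube at (1.5, 8) partially overlaps it — only the 150.00 mm² overlap (of its 312.50 mm²) is removed, clipping the outline — 2 connected regions. Overall, the cross-section has 2 separate islands. The nearest boundary edge runs (0.00, 7.00)→(14.00, 7.00); distance from the point to it = 0.92 mm. (Shell/infill is judged within the island containing the point — the largest one.) The point is inside the cross-section, 0.92 mm from the nearest boundary — within the 1.6 mm shell band (2 × 0.8).

shell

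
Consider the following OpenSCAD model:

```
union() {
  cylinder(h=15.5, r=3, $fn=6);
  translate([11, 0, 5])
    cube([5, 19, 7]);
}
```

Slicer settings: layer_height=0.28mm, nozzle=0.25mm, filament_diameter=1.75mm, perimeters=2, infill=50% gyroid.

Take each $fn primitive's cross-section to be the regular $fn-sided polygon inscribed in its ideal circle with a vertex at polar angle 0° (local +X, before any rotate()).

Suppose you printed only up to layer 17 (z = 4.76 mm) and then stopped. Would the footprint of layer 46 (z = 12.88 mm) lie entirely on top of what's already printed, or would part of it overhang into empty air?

Compare the two slices. At z = 4.76: the r=3 cylinder contributes a regular 6-gon of circumradius 3 (area = (6/2)·3.000²·sin(360°/6) = 23.38 mm²); the cube at (11, 0) is not intersected at this z (z outside [5, 12]); Merging all regions: only the r=3 cylinder is present, so the union is just that shape — area = 23.38 mm². At z = 12.88: the cylinder: section is a regular 6-gon, circumradius r=3 (area = (6/2)·3.000²·sin(360°/6) = 23.38 mm²); the cube at (11, 0) is absent (z outside [5, 12]); Combining (union): only the r=3 cylinder is present, so the union is just that shape — area = 23.38 mm². Checking containment: the cross-section at z = 12.88 is a subset of the cross-section at z = 4.76.

entirely on top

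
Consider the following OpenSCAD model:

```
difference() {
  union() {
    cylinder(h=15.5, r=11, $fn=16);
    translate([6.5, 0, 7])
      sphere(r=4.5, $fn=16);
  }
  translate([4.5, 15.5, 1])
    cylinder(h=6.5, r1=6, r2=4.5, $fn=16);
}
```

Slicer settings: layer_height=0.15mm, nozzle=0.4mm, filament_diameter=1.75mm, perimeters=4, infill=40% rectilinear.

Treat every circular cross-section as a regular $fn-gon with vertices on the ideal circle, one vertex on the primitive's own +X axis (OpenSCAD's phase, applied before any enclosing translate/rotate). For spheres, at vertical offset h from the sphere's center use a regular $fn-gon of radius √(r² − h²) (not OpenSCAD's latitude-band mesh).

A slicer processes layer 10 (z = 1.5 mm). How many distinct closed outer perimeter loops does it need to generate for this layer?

At z = 1.5 mm: the r=11 cylinder contributes a regular 16-gon of circumradius 11; the sphere at (6.5, 0) is absent (|z−center|=5.500 > r=4.5); Merging all regions: only the r=11 cylinder is present, so the union is just that shape — 1 connected region; the cone at (4.5, 15.5): at t=0.077 of its height the radius interpolates to r₁+(r₂−r₁)t = 5.885, giving a regular 16-gon of that circumradius; Taking the first minus the rest: starting from the result so far, the cone at (4.5, 15.5) partially overlaps it — only the 1.41 mm² overlap (of its 106.01 mm²) is removed, clipping the outline — 1 connected region. The result has 1 disconnected region.

1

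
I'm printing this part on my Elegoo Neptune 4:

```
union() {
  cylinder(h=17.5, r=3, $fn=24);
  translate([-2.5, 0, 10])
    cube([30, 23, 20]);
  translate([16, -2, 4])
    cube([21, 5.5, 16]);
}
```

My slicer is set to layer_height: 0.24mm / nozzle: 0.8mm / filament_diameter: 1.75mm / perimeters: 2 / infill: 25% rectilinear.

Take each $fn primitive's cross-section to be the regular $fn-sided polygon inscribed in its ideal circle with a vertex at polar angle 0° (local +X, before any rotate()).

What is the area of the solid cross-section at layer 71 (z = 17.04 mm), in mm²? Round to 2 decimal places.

779.76 mm²

At z = 17.04 mm: the cylinder: section is a regular 24-gon, circumradius r=3 (area = (24/2)·3.000²·sin(360°/24) = 27.95 mm²); the cube at (-2.5, 0) is present — its section is the full 30×23 rectangle (area 690.00 mm²); the cube at (16, -2) (footprint 21×5.5) is included at this height (area 115.50 mm²); Combining (union): the regions partially overlap — summed areas 833.45 mm² minus the doubly-counted overlap 53.69 mm² gives 779.76 mm² — area = 779.76 mm². Overall, the cross-section is a single solid region. Net area = 779.76 mm².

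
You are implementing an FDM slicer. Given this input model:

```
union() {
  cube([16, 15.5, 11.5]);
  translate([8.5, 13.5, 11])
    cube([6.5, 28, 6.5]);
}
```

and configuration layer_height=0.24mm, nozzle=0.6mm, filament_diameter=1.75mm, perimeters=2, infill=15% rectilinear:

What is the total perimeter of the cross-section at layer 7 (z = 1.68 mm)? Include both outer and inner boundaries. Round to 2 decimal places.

At z = 1.68 mm: the cube (footprint 16×15.5) is included at this height (perimeter 63.00 mm); the cube at (8.5, 13.5) does not reach this height (z outside [11, 17.5]); Merging all regions: only the 16×15.5 cube is present, so the union is just that shape — boundary = 63.00 mm. Overall, the cross-section is a single solid region. Total boundary length (outer) = 63.00 mm.

63.00 mm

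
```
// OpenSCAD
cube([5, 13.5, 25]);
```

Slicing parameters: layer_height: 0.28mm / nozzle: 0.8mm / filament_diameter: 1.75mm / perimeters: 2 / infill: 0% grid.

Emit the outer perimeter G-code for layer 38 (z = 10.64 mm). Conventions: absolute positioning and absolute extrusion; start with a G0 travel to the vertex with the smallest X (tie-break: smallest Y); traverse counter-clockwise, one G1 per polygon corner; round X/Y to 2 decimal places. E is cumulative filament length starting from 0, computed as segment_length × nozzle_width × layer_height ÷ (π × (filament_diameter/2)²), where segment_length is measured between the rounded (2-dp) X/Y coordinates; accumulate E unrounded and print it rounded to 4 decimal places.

G0 X0.00 Y0.00 Z10.64
G1 X5.00 Y0.00 E0.4656
G1 X5.00 Y13.50 E1.7229
G1 X0.00 Y13.50 E2.1885
G1 X0.00 Y0.00 E3.4457

At z = 10.64 mm: the cube (footprint 5×13.5) is included at this height. The outline is a single polygon with 4 vertices. Extrusion per mm of travel: 0.8 × 0.28 / (π × 0.875²) = 0.093128. Accumulating E over each segment gives final E = 3.4457.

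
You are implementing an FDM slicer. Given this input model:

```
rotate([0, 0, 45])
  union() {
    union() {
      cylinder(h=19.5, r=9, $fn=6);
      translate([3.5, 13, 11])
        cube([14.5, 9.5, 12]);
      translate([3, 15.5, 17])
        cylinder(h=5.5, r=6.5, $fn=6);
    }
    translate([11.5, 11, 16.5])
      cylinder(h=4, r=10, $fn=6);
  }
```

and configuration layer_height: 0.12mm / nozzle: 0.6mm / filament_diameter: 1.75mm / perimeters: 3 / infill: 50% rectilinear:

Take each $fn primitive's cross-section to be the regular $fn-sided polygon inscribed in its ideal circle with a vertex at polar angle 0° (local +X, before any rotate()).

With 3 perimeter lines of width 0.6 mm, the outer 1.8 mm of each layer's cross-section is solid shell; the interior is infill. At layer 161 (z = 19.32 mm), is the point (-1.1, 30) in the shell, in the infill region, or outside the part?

outside

At z = 19.32 mm: the cylinder: section is a regular 6-gon, circumradius r=9; the cube at (3.5, 13) (footprint 14.5×9.5) is included at this height; the r=6.5 cylinder at (3, 15.5) contributes a regular 6-gon of circumradius 6.5; Taking the union: the regions partially overlap (shared area 37.82 mm²), so overlapping operands fuse into one piece — 2 connected regions; the r=10 cylinder at (11.5, 11) contributes a regular 6-gon of circumradius 10; Merging all regions: the regions partially overlap (shared area 109.89 mm²), so overlapping operands fuse into one piece — 1 connected region; (whole slice rotated 45° about Z — lengths, areas and connectivity unchanged). Overall, the cross-section is a single solid region. Undo the 45° rotation: the query point maps to (20.435, 21.991) in the un-rotated model frame. The nearest boundary edge runs (18.00, 22.50)→(18.00, 17.06); distance from the point to it = 2.44 mm. The point is not inside any of the regions above, so it lies outside the cross-section (2.44 mm from the nearest boundary).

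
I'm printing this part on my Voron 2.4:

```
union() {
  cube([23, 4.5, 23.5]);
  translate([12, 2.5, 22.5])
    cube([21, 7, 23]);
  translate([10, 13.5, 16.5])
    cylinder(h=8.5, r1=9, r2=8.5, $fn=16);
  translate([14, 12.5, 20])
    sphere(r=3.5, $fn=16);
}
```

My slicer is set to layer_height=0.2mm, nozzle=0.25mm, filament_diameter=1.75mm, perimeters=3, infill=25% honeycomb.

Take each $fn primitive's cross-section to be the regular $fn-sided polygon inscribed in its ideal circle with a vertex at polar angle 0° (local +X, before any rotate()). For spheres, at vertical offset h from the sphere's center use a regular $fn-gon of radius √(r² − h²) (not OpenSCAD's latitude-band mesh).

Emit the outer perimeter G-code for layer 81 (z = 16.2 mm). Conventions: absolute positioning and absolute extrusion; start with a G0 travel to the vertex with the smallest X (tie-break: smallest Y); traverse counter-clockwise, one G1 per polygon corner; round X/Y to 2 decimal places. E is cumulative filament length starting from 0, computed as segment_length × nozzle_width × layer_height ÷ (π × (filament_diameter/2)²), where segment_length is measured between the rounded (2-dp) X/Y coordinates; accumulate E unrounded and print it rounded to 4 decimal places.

At z = 16.2 mm: the 23×4.5 cube contributes its full rectangle; the cube at (12, 2.5) is not intersected at this z (z outside [22.5, 45.5]); the cone at (10, 13.5) is not intersected at this z (z outside [16.5, 25]); the sphere at (14, 12.5) is absent (|z−center|=3.800 > r=3.5); Taking the union: only the 23×4.5 cube is present, so the union is just that shape — 1 connected region. The outline is a single polygon with 4 vertices. Extrusion per mm of travel: 0.25 × 0.2 / (π × 0.875²) = 0.020788. Accumulating E over each segment gives final E = 1.1433.

G0 X0.00 Y0.00 Z16.20
G1 X23.00 Y0.00 E0.4781
G1 X23.00 Y4.50 E0.5717
G1 X0.00 Y4.50 E1.0498
G1 X0.00 Y0.00 E1.1433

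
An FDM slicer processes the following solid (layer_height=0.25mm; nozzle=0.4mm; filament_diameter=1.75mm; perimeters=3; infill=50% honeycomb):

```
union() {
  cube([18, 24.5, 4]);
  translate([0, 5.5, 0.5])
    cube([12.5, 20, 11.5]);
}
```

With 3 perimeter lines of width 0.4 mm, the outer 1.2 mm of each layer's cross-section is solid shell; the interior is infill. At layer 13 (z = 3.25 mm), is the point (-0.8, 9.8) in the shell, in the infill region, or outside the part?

outside

At z = 3.25 mm: the cube is present — its section is the full 18×24.5 rectangle; the cube at (0, 5.5) (footprint 12.5×20) is included at this height; Combining (union): the regions partially overlap (shared area 237.50 mm²), so overlapping operands fuse into one piece — 1 connected region. Overall, the cross-section is a single solid region. The nearest boundary edge runs (0.00, 5.50)→(0.00, 24.50); distance from the point to it = 0.80 mm. The point is not inside any of the regions above, so it lies outside the cross-section (0.80 mm from the nearest boundary).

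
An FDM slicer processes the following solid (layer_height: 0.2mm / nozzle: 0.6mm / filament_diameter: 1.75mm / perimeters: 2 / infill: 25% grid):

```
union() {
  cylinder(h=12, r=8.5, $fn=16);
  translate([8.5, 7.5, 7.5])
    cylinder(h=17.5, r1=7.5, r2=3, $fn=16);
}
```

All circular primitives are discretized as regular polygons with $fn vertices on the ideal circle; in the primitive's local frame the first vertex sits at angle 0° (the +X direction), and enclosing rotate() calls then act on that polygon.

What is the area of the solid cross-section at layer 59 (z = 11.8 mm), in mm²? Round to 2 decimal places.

At z = 11.8 mm: the r=8.5 cylinder contributes a regular 16-gon of circumradius 8.5 (area = (16/2)·8.500²·sin(360°/16) = 221.19 mm²); the cone at (8.5, 7.5): at t=0.246 of its height the radius interpolates to r₁+(r₂−r₁)t = 6.394, giving a regular 16-gon of that circumradius (area = (16/2)·6.394²·sin(360°/16) = 125.17 mm²); Taking the union: the regions partially overlap — summed areas 346.36 mm² minus the doubly-counted overlap 21.27 mm² gives 325.09 mm² — area = 325.09 mm². Overall, the cross-section is a single solid region. Net area = 325.09 mm².

325.09 mm²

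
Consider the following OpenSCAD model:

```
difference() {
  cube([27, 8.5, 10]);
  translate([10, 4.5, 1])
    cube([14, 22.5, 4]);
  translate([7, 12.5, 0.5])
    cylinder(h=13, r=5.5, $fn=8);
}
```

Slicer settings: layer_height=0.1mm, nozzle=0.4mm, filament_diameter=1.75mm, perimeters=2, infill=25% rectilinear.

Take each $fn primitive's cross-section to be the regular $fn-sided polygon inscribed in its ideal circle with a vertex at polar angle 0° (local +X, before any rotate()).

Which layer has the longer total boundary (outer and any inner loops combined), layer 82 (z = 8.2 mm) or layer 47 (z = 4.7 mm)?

Layer 82 (z = 8.2): the 27×8.5 cube contributes its full rectangle (perimeter 71.00 mm); the cube at (10, 4.5) does not reach this height (z outside [1, 5]); the r=5.5 cylinder at (7, 12.5) gives a regular 8-gon of circumradius 5.5 (constant along its height) (perimeter = 2·8·5.500·sin(180°/8) = 33.68 mm); After the difference (first − rest): starting from the 27×8.5 cube, the r=5.5 cylinder at (7, 12.5) partially overlaps it — only the 5.43 mm² overlap (of its 85.56 mm²) is removed, clipping the outline — boundary = 71.60 mm. So its perimeter = 71.60 mm. Layer 47 (z = 4.7): the cube is present — its section is the full 27×8.5 rectangle (perimeter 71.00 mm); the cube at (10, 4.5) (footprint 14×22.5) is included at this height (perimeter 73.00 mm); the r=5.5 cylinder at (7, 12.5) gives a regular 8-gon of circumradius 5.5 (constant along its height) (perimeter = 2·8·5.500·sin(180°/8) = 33.68 mm); After the difference (first − rest): starting from the 27×8.5 cube, the 14×22.5 cube at (10, 4.5) partially overlaps it — only the 56.00 mm² overlap (of its 315.00 mm²) is removed, clipping the outline; the r=5.5 cylinder at (7, 12.5) partially overlaps it — only the 5.35 mm² overlap (of its 85.56 mm²) is removed, clipping the outline — boundary = 79.29 mm. So its perimeter = 79.29 mm. Layer 47 is larger (79.29 vs 71.60 mm).

layer 47 (z = 4.7 mm)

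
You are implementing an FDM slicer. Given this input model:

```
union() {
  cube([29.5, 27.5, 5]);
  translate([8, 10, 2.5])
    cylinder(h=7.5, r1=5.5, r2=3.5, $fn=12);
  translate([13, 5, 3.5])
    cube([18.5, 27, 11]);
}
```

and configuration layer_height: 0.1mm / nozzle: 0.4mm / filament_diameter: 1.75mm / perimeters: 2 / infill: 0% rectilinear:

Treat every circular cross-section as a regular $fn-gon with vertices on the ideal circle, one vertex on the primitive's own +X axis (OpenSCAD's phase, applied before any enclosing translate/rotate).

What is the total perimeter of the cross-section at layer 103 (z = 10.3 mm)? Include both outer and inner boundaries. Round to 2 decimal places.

At z = 10.3 mm: the cube does not reach this height (z outside [0, 5]); the cone at (8, 10) is not intersected at this z (z outside [2.5, 10]); the 18.5×27 cube at (13, 5) contributes its full rectangle (perimeter 91.00 mm); Taking the union: only the 18.5×27 cube at (13, 5) is present, so the union is just that shape — boundary = 91.00 mm. Overall, the cross-section is a single solid region. Total boundary length (outer) = 91.00 mm.

91.00 mm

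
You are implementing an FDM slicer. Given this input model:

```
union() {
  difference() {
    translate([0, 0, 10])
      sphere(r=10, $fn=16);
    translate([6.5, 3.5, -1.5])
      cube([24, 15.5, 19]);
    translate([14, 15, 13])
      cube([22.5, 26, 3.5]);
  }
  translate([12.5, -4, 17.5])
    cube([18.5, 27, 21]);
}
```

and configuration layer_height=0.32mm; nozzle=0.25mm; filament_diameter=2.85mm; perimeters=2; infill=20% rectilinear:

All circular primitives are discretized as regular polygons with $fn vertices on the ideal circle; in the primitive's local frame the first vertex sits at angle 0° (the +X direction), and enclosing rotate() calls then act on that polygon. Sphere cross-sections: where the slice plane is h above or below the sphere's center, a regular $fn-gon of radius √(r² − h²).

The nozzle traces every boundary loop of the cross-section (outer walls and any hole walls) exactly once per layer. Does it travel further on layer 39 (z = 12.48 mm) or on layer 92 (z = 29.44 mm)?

Layer 39 (z = 12.48): the r=10 sphere slices to a regular 16-gon of circumradius 9.688 (√(r²−h²) with h=2.48 from center) (perimeter = 2·16·9.688·sin(180°/16) = 60.48 mm); the cube at (6.5, 3.5) (footprint 24×15.5) is included at this height (perimeter 79.00 mm); the cube at (14, 15) is not intersected at this z (z outside [13, 16.5]); After the difference (first − rest): starting from the r=10 sphere, the 24×15.5 cube at (6.5, 3.5) partially overlaps it — only the 4.95 mm² overlap (of its 372.00 mm²) is removed, clipping the outline — boundary = 62.14 mm; the cube at (12.5, -4) is not intersected at this z (z outside [17.5, 38.5]); Merging all regions: only that combined region is present, so the union is just that shape — boundary = 62.14 mm. So its perimeter = 62.14 mm. Layer 92 (z = 29.44): the sphere is not intersected at this z (|z−center|=19.440 > r=10); the cube at (6.5, 3.5) does not reach this height (z outside [-1.5, 17.5]); the cube at (14, 15) does not reach this height (z outside [13, 16.5]); After the difference (first − rest): the first operand is absent here, so nothing remains; the cube at (12.5, -4) (footprint 18.5×27) is included at this height (perimeter 91.00 mm); Taking the union: only the 18.5×27 cube at (12.5, -4) is present, so the union is just that shape — boundary = 91.00 mm. So its perimeter = 91.00 mm. Layer 92 is larger (91.00 vs 62.14 mm).

layer 92 (z = 29.44 mm)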